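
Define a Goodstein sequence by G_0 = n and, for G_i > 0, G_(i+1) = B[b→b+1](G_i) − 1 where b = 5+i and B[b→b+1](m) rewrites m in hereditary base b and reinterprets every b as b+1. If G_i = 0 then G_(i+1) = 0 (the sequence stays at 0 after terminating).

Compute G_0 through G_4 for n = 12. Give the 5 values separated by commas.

12, 13, 14, 15, 15

[0] 12 ≡ 2·5 + 2 (base 5). Lift 6: 14. −1: 13.
[1] 13 ≡ 2·6 + 1 (base 6). Lift 7: 15. −1: 14.
[2] 14 ≡ 2·7 (base 7). Lift 8: 16. −1: 15.
[3] 15 ≡ 8 + 7 (base 8). Lift 9: 16. −1: 15.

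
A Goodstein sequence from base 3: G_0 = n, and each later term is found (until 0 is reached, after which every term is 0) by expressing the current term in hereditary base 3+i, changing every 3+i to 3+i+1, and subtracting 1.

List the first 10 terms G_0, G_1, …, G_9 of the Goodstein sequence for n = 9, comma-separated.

9, 15, 17, 19, 21, 23, 24, 25, 26, 27

[0] 9 ≡ 3^2 (base 3). Lift 4: 16. −1: 15.
[1] 15 ≡ 3·4 + 3 (base 4). Lift 5: 18. −1: 17.
[2] 17 ≡ 3·5 + 2 (base 5). Lift 6: 20. −1: 19.
[3] 19 ≡ 3·6 + 1 (base 6). Lift 7: 22. −1: 21.
[4] 21 ≡ 3·7 (base 7). Lift 8: 24. −1: 23.
[5] 23 ≡ 2·8 + 7 (base 8). Lift 9: 25. −1: 24.
[6] 24 ≡ 2·9 + 6 (base 9). Lift 10: 26. −1: 25.
[7] 25 ≡ 2·10 + 5 (base 10). Lift 11: 27. −1: 26.
[8] 26 ≡ 2·11 + 4 (base 11). Lift 12: 28. −1: 27.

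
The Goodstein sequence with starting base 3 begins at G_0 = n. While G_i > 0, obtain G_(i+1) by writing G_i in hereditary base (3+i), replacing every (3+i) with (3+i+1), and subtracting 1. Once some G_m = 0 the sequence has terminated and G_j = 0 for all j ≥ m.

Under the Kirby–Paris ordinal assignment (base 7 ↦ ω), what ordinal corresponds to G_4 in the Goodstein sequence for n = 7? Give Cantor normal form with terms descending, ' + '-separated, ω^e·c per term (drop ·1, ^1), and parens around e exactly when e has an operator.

ω + 2

G_0=7  [base 3] 2·3 + 1  →[3↦4]→  2·4 + 1 = 9  −1 ⇒ G_1=8
G_1=8  [base 4] 2·4  →[4↦5]→  2·5 = 10  −1 ⇒ G_2=9
G_2=9  [base 5] 5 + 4  →[5↦6]→  6 + 4 = 10  −1 ⇒ G_3=9
G_3=9  [base 6] 6 + 3  →[6↦7]→  7 + 3 = 10  −1 ⇒ G_4=9
G_4=9  [base 7] 7 + 2  →[7↦8]→  8 + 2 = 10  −1 ⇒ G_5=9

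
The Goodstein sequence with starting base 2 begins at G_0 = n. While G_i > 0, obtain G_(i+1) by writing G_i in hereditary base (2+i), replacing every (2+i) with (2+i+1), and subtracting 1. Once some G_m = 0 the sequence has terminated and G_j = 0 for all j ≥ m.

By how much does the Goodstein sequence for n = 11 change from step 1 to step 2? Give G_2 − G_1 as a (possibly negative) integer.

943

[0] 11 ≡ 2^(2 + 1) + 2 + 1 (base 2). Lift 3: 85. −1: 84.
[1] 84 ≡ 3^(3 + 1) + 3 (base 3). Lift 4: 1028. −1: 1027.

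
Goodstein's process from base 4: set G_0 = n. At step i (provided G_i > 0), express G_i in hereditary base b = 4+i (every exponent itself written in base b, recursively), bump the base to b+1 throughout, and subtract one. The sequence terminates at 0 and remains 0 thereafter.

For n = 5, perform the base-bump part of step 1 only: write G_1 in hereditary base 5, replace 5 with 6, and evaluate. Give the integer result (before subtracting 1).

i=0: 5 = 4 + 1 (b=4); 4→5: 5 + 1 = 6; 6−1 = 5
i=1: 5 = 5 (b=5); 5→6: 6 = 6; 6−1 = 5

6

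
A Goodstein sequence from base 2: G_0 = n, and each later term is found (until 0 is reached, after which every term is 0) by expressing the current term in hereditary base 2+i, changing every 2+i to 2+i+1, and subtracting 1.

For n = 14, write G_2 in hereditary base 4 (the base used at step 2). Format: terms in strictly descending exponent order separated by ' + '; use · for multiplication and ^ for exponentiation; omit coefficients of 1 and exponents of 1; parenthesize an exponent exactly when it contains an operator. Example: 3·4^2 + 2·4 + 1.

G_0 = 14. HB_2(14) = 2^(2 + 1) + 2^2 + 2. Bump = 111. G_1 = 110.
G_1 = 110. HB_3(110) = 3^(3 + 1) + 3^3 + 2. Bump = 1282. G_2 = 1281.

4^(4 + 1) + 4^4 + 1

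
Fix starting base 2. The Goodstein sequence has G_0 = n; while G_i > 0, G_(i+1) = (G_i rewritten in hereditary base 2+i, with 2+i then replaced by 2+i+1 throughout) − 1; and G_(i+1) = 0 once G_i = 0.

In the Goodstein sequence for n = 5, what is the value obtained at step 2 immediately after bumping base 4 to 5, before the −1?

G_0=5  [base 2] 2^2 + 1  →[2↦3]→  3^3 + 1 = 28  −1 ⇒ G_1=27
G_1=27  [base 3] 3^3  →[3↦4]→  4^4 = 256  −1 ⇒ G_2=255

468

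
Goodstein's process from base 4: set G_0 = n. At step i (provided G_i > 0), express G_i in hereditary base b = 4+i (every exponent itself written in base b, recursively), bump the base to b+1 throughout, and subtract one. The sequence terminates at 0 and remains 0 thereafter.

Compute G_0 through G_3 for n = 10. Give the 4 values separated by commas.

10 —HB4→ 2·4 + 2 —bump→ 2·5 + 2 = 12 —(−1)→ 11
11 —HB5→ 2·5 + 1 —bump→ 2·6 + 1 = 13 —(−1)→ 12
12 —HB6→ 2·6 —bump→ 2·7 = 14 —(−1)→ 13

10, 11, 12, 13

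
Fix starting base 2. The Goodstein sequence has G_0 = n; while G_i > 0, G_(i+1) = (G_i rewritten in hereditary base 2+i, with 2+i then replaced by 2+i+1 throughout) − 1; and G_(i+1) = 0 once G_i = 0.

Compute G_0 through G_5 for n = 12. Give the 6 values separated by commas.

G_0 = 12. HB_2(12) = 2^(2 + 1) + 2^2. Bump = 108. G_1 = 107.
G_1 = 107. HB_3(107) = 3^(3 + 1) + 2·3^2 + 2·3 + 2. Bump = 1066. G_2 = 1065.
G_2 = 1065. HB_4(1065) = 4^(4 + 1) + 2·4^2 + 2·4 + 1. Bump = 15686. G_3 = 15685.
G_3 = 15685. HB_5(15685) = 5^(5 + 1) + 2·5^2 + 2·5. Bump = 280020. G_4 = 280019.
G_4 = 280019. HB_6(280019) = 6^(6 + 1) + 2·6^2 + 6 + 5. Bump = 5764911. G_5 = 5764910.

12, 107, 1065, 15685, 280019, 5764910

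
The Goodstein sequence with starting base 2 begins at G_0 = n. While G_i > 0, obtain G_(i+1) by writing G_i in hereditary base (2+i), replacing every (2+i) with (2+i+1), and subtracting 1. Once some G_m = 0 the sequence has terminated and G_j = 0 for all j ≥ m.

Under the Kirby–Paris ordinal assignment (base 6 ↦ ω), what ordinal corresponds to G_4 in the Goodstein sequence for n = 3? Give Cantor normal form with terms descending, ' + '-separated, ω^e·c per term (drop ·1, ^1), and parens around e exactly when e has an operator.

1

G_0=3  [base 2] 2 + 1  →[2↦3]→  3 + 1 = 4  −1 ⇒ G_1=3
G_1=3  [base 3] 3  →[3↦4]→  4 = 4  −1 ⇒ G_2=3
G_2=3  [base 4] 3  →[4↦5]→  3 = 3  −1 ⇒ G_3=2
G_3=2  [base 5] 2  →[5↦6]→  2 = 2  −1 ⇒ G_4=1
G_4=1  [base 6] 1  →[6↦7]→  1 = 1  −1 ⇒ G_5=0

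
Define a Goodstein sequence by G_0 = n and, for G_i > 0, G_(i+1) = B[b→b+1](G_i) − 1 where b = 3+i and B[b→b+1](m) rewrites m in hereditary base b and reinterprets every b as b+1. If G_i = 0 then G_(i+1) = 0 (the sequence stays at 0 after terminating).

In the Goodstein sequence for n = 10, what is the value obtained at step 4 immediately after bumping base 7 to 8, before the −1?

i=0: 10 = 3^2 + 1 (b=3); 3→4: 4^2 + 1 = 17; 17−1 = 16
i=1: 16 = 4^2 (b=4); 4→5: 5^2 = 25; 25−1 = 24
i=2: 24 = 4·5 + 4 (b=5); 5→6: 4·6 + 4 = 28; 28−1 = 27
i=3: 27 = 4·6 + 3 (b=6); 6→7: 4·7 + 3 = 31; 31−1 = 30
i=4: 30 = 4·7 + 2 (b=7); 7→8: 4·8 + 2 = 34; 34−1 = 33

34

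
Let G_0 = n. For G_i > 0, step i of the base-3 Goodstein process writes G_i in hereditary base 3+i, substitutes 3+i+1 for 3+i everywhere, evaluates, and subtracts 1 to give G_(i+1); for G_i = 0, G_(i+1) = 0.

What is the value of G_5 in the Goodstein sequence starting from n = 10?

(0) 10|_3 = 3^2 + 1 ↦ 4^2 + 1|_4 = 17 ⇒ 16
(1) 16|_4 = 4^2 ↦ 5^2|_5 = 25 ⇒ 24
(2) 24|_5 = 4·5 + 4 ↦ 4·6 + 4|_6 = 28 ⇒ 27
(3) 27|_6 = 4·6 + 3 ↦ 4·7 + 3|_7 = 31 ⇒ 30
(4) 30|_7 = 4·7 + 2 ↦ 4·8 + 2|_8 = 34 ⇒ 33
(5) 33|_8 = 4·8 + 1 ↦ 4·9 + 1|_9 = 37 ⇒ 36

33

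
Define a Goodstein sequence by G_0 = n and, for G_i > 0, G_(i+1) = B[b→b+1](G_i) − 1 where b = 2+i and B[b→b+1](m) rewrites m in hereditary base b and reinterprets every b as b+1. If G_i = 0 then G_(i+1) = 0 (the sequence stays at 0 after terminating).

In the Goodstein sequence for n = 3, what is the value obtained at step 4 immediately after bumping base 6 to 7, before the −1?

1

(0) 3|_2 = 2 + 1 ↦ 3 + 1|_3 = 4 ⇒ 3
(1) 3|_3 = 3 ↦ 4|_4 = 4 ⇒ 3
(2) 3|_4 = 3 ↦ 3|_5 = 3 ⇒ 2
(3) 2|_5 = 2 ↦ 2|_6 = 2 ⇒ 1
(4) 1|_6 = 1 ↦ 1|_7 = 1 ⇒ 0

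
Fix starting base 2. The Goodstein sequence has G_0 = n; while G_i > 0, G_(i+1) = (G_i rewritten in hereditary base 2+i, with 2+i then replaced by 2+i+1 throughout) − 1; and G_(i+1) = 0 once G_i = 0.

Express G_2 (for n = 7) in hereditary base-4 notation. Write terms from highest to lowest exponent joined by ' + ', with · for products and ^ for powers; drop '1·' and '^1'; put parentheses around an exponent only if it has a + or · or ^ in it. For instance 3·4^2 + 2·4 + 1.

4^4 + 3

(0) 7|_2 = 2^2 + 2 + 1 ↦ 3^3 + 3 + 1|_3 = 31 ⇒ 30
(1) 30|_3 = 3^3 + 3 ↦ 4^4 + 4|_4 = 260 ⇒ 259
(2) 259|_4 = 4^4 + 3 ↦ 5^5 + 3|_5 = 3128 ⇒ 3127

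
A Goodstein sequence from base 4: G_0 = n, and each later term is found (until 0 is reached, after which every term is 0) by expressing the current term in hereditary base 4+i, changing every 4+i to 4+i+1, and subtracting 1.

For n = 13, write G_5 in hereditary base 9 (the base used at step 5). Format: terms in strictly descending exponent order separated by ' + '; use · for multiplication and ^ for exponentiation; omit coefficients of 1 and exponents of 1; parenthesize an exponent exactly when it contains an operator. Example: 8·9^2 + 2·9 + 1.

2·9 + 2

i=0: 13 = 3·4 + 1 (b=4); 4→5: 3·5 + 1 = 16; 16−1 = 15
i=1: 15 = 3·5 (b=5); 5→6: 3·6 = 18; 18−1 = 17
i=2: 17 = 2·6 + 5 (b=6); 6→7: 2·7 + 5 = 19; 19−1 = 18
i=3: 18 = 2·7 + 4 (b=7); 7→8: 2·8 + 4 = 20; 20−1 = 19
i=4: 19 = 2·8 + 3 (b=8); 8→9: 2·9 + 3 = 21; 21−1 = 20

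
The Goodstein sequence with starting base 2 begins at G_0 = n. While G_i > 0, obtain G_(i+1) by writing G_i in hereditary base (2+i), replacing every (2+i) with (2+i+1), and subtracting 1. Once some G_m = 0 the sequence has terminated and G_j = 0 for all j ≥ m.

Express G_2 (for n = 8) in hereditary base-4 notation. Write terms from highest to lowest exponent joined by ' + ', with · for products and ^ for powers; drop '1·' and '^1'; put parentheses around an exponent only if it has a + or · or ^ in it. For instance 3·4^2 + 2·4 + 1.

2·4^4 + 2·4^2 + 2·4 + 1

[0] 8 ≡ 2^(2 + 1) (base 2). Lift 3: 81. −1: 80.
[1] 80 ≡ 2·3^3 + 2·3^2 + 2·3 + 2 (base 3). Lift 4: 554. −1: 553.
[2] 553 ≡ 2·4^4 + 2·4^2 + 2·4 + 1 (base 4). Lift 5: 6311. −1: 6310.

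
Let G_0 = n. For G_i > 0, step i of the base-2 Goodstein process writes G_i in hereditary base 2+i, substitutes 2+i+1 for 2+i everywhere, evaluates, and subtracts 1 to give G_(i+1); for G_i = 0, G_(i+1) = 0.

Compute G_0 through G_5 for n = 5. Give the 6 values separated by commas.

5, 27, 255, 467, 775, 1197

(0) 5|_2 = 2^2 + 1 ↦ 3^3 + 1|_3 = 28 ⇒ 27
(1) 27|_3 = 3^3 ↦ 4^4|_4 = 256 ⇒ 255
(2) 255|_4 = 3·4^3 + 3·4^2 + 3·4 + 3 ↦ 3·5^3 + 3·5^2 + 3·5 + 3|_5 = 468 ⇒ 467
(3) 467|_5 = 3·5^3 + 3·5^2 + 3·5 + 2 ↦ 3·6^3 + 3·6^2 + 3·6 + 2|_6 = 776 ⇒ 775
(4) 775|_6 = 3·6^3 + 3·6^2 + 3·6 + 1 ↦ 3·7^3 + 3·7^2 + 3·7 + 1|_7 = 1198 ⇒ 1197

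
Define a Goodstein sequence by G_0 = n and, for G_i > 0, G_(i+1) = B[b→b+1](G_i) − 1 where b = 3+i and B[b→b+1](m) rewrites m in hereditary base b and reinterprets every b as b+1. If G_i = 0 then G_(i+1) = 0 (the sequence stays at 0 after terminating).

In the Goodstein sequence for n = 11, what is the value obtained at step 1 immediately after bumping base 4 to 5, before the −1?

26

step 0: 11 = 3^2 + 2; sub 4 for 3: 4^2 + 2; = 18; G_1 = 18−1 = 17
step 1: 17 = 4^2 + 1; sub 5 for 4: 5^2 + 1; = 26; G_2 = 26−1 = 25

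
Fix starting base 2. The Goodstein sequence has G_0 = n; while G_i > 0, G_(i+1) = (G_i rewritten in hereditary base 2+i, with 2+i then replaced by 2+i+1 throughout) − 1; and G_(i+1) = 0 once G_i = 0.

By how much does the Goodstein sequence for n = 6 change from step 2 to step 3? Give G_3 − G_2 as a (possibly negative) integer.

i=0: 6 = 2^2 + 2 (b=2); 2→3: 3^3 + 3 = 30; 30−1 = 29
i=1: 29 = 3^3 + 2 (b=3); 3→4: 4^4 + 2 = 258; 258−1 = 257
i=2: 257 = 4^4 + 1 (b=4); 4→5: 5^5 + 1 = 3126; 3126−1 = 3125

2868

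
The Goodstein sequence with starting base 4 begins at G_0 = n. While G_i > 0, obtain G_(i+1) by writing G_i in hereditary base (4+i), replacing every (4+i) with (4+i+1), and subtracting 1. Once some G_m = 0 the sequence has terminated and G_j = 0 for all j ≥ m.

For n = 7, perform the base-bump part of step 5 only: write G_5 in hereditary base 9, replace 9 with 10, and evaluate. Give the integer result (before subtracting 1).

G_0 = 7. HB_4(7) = 4 + 3. Bump = 8. G_1 = 7.
G_1 = 7. HB_5(7) = 5 + 2. Bump = 8. G_2 = 7.
G_2 = 7. HB_6(7) = 6 + 1. Bump = 8. G_3 = 7.
G_3 = 7. HB_7(7) = 7. Bump = 8. G_4 = 7.
G_4 = 7. HB_8(7) = 7. Bump = 7. G_5 = 6.

6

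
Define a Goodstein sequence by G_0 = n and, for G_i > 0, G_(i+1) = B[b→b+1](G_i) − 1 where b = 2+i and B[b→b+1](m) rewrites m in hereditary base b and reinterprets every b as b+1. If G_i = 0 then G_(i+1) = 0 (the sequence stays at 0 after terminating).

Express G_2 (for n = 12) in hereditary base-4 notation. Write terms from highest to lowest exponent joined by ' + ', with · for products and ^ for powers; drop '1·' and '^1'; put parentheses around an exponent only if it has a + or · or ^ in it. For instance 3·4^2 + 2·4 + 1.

4^(4 + 1) + 2·4^2 + 2·4 + 1

12 —HB2→ 2^(2 + 1) + 2^2 —bump→ 3^(3 + 1) + 3^3 = 108 —(−1)→ 107
107 —HB3→ 3^(3 + 1) + 2·3^2 + 2·3 + 2 —bump→ 4^(4 + 1) + 2·4^2 + 2·4 + 2 = 1066 —(−1)→ 1065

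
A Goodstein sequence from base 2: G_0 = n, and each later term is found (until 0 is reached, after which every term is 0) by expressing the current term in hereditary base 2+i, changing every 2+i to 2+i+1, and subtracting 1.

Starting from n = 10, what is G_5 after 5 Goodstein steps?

G_0 = 10. HB_2(10) = 2^(2 + 1) + 2. Bump = 84. G_1 = 83.
G_1 = 83. HB_3(83) = 3^(3 + 1) + 2. Bump = 1026. G_2 = 1025.
G_2 = 1025. HB_4(1025) = 4^(4 + 1) + 1. Bump = 15626. G_3 = 15625.
G_3 = 15625. HB_5(15625) = 5^(5 + 1). Bump = 279936. G_4 = 279935.
G_4 = 279935. HB_6(279935) = 5·6^6 + 5·6^5 + 5·6^4 + 5·6^3 + 5·6^2 + 5·6 + 5. Bump = 4215755. G_5 = 4215754.
G_5 = 4215754. HB_7(4215754) = 5·7^7 + 5·7^5 + 5·7^4 + 5·7^3 + 5·7^2 + 5·7 + 4. Bump = 84073324. G_6 = 84073323.

4215754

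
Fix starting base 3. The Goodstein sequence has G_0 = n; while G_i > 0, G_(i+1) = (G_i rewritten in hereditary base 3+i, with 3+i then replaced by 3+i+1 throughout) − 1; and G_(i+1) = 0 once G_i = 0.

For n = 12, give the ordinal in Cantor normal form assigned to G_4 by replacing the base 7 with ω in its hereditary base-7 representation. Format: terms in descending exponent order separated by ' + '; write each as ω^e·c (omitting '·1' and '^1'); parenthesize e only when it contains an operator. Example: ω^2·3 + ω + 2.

step 0: 12 = 3^2 + 3; sub 4 for 3: 4^2 + 4; = 20; G_1 = 20−1 = 19
step 1: 19 = 4^2 + 3; sub 5 for 4: 5^2 + 3; = 28; G_2 = 28−1 = 27
step 2: 27 = 5^2 + 2; sub 6 for 5: 6^2 + 2; = 38; G_3 = 38−1 = 37
step 3: 37 = 6^2 + 1; sub 7 for 6: 7^2 + 1; = 50; G_4 = 50−1 = 49
step 4: 49 = 7^2; sub 8 for 7: 8^2; = 64; G_5 = 64−1 = 63

ω^2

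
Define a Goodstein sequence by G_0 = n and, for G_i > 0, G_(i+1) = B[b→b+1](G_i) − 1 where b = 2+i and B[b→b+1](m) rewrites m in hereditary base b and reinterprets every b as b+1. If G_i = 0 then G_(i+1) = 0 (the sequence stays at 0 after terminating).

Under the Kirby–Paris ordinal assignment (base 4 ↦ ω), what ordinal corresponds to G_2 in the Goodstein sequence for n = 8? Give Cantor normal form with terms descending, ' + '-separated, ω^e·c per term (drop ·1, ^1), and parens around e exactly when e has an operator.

[0] 8 ≡ 2^(2 + 1) (base 2). Lift 3: 81. −1: 80.
[1] 80 ≡ 2·3^3 + 2·3^2 + 2·3 + 2 (base 3). Lift 4: 554. −1: 553.
[2] 553 ≡ 2·4^4 + 2·4^2 + 2·4 + 1 (base 4). Lift 5: 6311. −1: 6310.

ω^ω·2 + ω^2·2 + ω·2 + 1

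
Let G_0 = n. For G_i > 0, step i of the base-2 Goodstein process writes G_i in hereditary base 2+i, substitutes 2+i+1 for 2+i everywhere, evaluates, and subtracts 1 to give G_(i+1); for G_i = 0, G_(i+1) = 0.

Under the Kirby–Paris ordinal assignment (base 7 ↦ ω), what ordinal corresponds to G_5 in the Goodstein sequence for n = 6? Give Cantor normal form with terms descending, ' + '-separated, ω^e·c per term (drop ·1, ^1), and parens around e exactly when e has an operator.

6 —HB2→ 2^2 + 2 —bump→ 3^3 + 3 = 30 —(−1)→ 29
29 —HB3→ 3^3 + 2 —bump→ 4^4 + 2 = 258 —(−1)→ 257
257 —HB4→ 4^4 + 1 —bump→ 5^5 + 1 = 3126 —(−1)→ 3125
3125 —HB5→ 5^5 —bump→ 6^6 = 46656 —(−1)→ 46655
46655 —HB6→ 5·6^5 + 5·6^4 + 5·6^3 + 5·6^2 + 5·6 + 5 —bump→ 5·7^5 + 5·7^4 + 5·7^3 + 5·7^2 + 5·7 + 5 = 98040 —(−1)→ 98039

ω^5·5 + ω^4·5 + ω^3·5 + ω^2·5 + ω·5 + 4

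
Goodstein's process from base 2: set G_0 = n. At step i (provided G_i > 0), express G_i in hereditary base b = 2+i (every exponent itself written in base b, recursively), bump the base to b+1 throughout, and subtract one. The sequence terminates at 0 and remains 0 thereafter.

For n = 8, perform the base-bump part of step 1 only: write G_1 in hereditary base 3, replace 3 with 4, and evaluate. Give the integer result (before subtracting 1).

554

(0) 8|_2 = 2^(2 + 1) ↦ 3^(3 + 1)|_3 = 81 ⇒ 80
(1) 80|_3 = 2·3^3 + 2·3^2 + 2·3 + 2 ↦ 2·4^4 + 2·4^2 + 2·4 + 2|_4 = 554 ⇒ 553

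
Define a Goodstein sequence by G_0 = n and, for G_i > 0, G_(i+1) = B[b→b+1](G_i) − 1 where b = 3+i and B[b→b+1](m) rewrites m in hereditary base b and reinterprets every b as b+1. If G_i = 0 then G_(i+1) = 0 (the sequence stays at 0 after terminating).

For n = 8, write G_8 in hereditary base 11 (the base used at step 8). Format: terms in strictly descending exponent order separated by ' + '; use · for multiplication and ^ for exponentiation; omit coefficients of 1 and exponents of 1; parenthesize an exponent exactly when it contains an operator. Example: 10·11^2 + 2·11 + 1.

11

step 0: 8 = 2·3 + 2; sub 4 for 3: 2·4 + 2; = 10; G_1 = 10−1 = 9
step 1: 9 = 2·4 + 1; sub 5 for 4: 2·5 + 1; = 11; G_2 = 11−1 = 10
step 2: 10 = 2·5; sub 6 for 5: 2·6; = 12; G_3 = 12−1 = 11
step 3: 11 = 6 + 5; sub 7 for 6: 7 + 5; = 12; G_4 = 12−1 = 11
step 4: 11 = 7 + 4; sub 8 for 7: 8 + 4; = 12; G_5 = 12−1 = 11
step 5: 11 = 8 + 3; sub 9 for 8: 9 + 3; = 12; G_6 = 12−1 = 11
step 6: 11 = 9 + 2; sub 10 for 9: 10 + 2; = 12; G_7 = 12−1 = 11
step 7: 11 = 10 + 1; sub 11 for 10: 11 + 1; = 12; G_8 = 12−1 = 11
step 8: 11 = 11; sub 12 for 11: 12; = 12; G_9 = 12−1 = 11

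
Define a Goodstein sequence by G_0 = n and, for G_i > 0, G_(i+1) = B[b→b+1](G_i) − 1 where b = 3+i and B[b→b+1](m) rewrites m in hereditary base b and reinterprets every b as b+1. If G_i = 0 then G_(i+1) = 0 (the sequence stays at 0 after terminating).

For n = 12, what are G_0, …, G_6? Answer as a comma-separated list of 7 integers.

12, 19, 27, 37, 49, 63, 69

[0] 12 ≡ 3^2 + 3 (base 3). Lift 4: 20. −1: 19.
[1] 19 ≡ 4^2 + 3 (base 4). Lift 5: 28. −1: 27.
[2] 27 ≡ 5^2 + 2 (base 5). Lift 6: 38. −1: 37.
[3] 37 ≡ 6^2 + 1 (base 6). Lift 7: 50. −1: 49.
[4] 49 ≡ 7^2 (base 7). Lift 8: 64. −1: 63.
[5] 63 ≡ 7·8 + 7 (base 8). Lift 9: 70. −1: 69.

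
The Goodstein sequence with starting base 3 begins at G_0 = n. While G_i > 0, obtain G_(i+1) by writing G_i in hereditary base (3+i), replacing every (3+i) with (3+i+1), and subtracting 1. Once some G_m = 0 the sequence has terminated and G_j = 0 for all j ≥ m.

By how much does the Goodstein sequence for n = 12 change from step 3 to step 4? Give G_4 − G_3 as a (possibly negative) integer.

12

12 —HB3→ 3^2 + 3 —bump→ 4^2 + 4 = 20 —(−1)→ 19
19 —HB4→ 4^2 + 3 —bump→ 5^2 + 3 = 28 —(−1)→ 27
27 —HB5→ 5^2 + 2 —bump→ 6^2 + 2 = 38 —(−1)→ 37
37 —HB6→ 6^2 + 1 —bump→ 7^2 + 1 = 50 —(−1)→ 49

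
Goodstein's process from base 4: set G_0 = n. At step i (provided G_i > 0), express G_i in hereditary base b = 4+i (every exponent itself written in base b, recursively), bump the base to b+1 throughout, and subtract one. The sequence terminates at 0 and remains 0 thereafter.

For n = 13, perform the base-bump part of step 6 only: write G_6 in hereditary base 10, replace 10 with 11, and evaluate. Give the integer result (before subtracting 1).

23

base 4: 13 = 3·4 + 1; at 5: 3·5 + 1 = 16; next = 15
base 5: 15 = 3·5; at 6: 3·6 = 18; next = 17
base 6: 17 = 2·6 + 5; at 7: 2·7 + 5 = 19; next = 18
base 7: 18 = 2·7 + 4; at 8: 2·8 + 4 = 20; next = 19
base 8: 19 = 2·8 + 3; at 9: 2·9 + 3 = 21; next = 20
base 9: 20 = 2·9 + 2; at 10: 2·10 + 2 = 22; next = 21
base 10: 21 = 2·10 + 1; at 11: 2·11 + 1 = 23; next = 22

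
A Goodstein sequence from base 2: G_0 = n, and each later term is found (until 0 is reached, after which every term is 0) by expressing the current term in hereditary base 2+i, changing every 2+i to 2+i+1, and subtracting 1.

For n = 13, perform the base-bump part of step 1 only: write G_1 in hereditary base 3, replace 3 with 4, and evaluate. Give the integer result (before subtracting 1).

step 0: 13 = 2^(2 + 1) + 2^2 + 1; sub 3 for 2: 3^(3 + 1) + 3^3 + 1; = 109; G_1 = 109−1 = 108
step 1: 108 = 3^(3 + 1) + 3^3; sub 4 for 3: 4^(4 + 1) + 4^4; = 1280; G_2 = 1280−1 = 1279

1280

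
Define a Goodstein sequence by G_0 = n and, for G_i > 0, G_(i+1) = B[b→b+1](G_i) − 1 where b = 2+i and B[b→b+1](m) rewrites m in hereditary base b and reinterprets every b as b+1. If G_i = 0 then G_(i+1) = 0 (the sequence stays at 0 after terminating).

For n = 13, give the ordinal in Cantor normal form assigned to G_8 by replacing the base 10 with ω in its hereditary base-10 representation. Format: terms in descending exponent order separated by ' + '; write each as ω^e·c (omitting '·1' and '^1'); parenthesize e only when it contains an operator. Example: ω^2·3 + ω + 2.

[0] 13 ≡ 2^(2 + 1) + 2^2 + 1 (base 2). Lift 3: 109. −1: 108.
[1] 108 ≡ 3^(3 + 1) + 3^3 (base 3). Lift 4: 1280. −1: 1279.
[2] 1279 ≡ 4^(4 + 1) + 3·4^3 + 3·4^2 + 3·4 + 3 (base 4). Lift 5: 16093. −1: 16092.
[3] 16092 ≡ 5^(5 + 1) + 3·5^3 + 3·5^2 + 3·5 + 2 (base 5). Lift 6: 280712. −1: 280711.
[4] 280711 ≡ 6^(6 + 1) + 3·6^3 + 3·6^2 + 3·6 + 1 (base 6). Lift 7: 5765999. −1: 5765998.
[5] 5765998 ≡ 7^(7 + 1) + 3·7^3 + 3·7^2 + 3·7 (base 7). Lift 8: 134219480. −1: 134219479.
[6] 134219479 ≡ 8^(8 + 1) + 3·8^3 + 3·8^2 + 2·8 + 7 (base 8). Lift 9: 3486786856. −1: 3486786855.
[7] 3486786855 ≡ 9^(9 + 1) + 3·9^3 + 3·9^2 + 2·9 + 6 (base 9). Lift 10: 100000003326. −1: 100000003325.
[8] 100000003325 ≡ 10^(10 + 1) + 3·10^3 + 3·10^2 + 2·10 + 5 (base 10). Lift 11: 3138428381104. −1: 3138428381103.

ω^(ω + 1) + ω^3·3 + ω^2·3 + ω·2 + 5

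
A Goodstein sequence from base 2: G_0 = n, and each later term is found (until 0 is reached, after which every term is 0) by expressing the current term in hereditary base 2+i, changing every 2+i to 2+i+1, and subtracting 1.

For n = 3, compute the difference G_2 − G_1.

3 —HB2→ 2 + 1 —bump→ 3 + 1 = 4 —(−1)→ 3
3 —HB3→ 3 —bump→ 4 = 4 —(−1)→ 3

0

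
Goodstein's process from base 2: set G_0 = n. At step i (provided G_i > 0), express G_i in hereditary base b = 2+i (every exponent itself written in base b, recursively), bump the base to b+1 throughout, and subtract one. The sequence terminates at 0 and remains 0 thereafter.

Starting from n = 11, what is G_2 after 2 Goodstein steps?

i=0: 11 = 2^(2 + 1) + 2 + 1 (b=2); 2→3: 3^(3 + 1) + 3 + 1 = 85; 85−1 = 84
i=1: 84 = 3^(3 + 1) + 3 (b=3); 3→4: 4^(4 + 1) + 4 = 1028; 1028−1 = 1027
i=2: 1027 = 4^(4 + 1) + 3 (b=4); 4→5: 5^(5 + 1) + 3 = 15628; 15628−1 = 15627

1027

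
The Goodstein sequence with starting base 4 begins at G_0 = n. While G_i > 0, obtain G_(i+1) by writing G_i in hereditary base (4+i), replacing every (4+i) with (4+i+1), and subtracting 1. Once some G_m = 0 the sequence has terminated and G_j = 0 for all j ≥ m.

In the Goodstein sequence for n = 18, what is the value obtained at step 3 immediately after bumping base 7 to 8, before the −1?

G_0 = 18. HB_4(18) = 4^2 + 2. Bump = 27. G_1 = 26.
G_1 = 26. HB_5(26) = 5^2 + 1. Bump = 37. G_2 = 36.
G_2 = 36. HB_6(36) = 6^2. Bump = 49. G_3 = 48.
G_3 = 48. HB_7(48) = 6·7 + 6. Bump = 54. G_4 = 53.

54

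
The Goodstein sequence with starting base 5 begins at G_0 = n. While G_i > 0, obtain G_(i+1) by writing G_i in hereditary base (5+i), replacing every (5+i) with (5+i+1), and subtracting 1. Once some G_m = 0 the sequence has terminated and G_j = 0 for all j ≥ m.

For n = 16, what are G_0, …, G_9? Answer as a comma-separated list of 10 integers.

16, 18, 20, 21, 22, 23, 24, 25, 26, 27

(0) 16|_5 = 3·5 + 1 ↦ 3·6 + 1|_6 = 19 ⇒ 18
(1) 18|_6 = 3·6 ↦ 3·7|_7 = 21 ⇒ 20
(2) 20|_7 = 2·7 + 6 ↦ 2·8 + 6|_8 = 22 ⇒ 21
(3) 21|_8 = 2·8 + 5 ↦ 2·9 + 5|_9 = 23 ⇒ 22
(4) 22|_9 = 2·9 + 4 ↦ 2·10 + 4|_10 = 24 ⇒ 23
(5) 23|_10 = 2·10 + 3 ↦ 2·11 + 3|_11 = 25 ⇒ 24
(6) 24|_11 = 2·11 + 2 ↦ 2·12 + 2|_12 = 26 ⇒ 25
(7) 25|_12 = 2·12 + 1 ↦ 2·13 + 1|_13 = 27 ⇒ 26
(8) 26|_13 = 2·13 ↦ 2·14|_14 = 28 ⇒ 27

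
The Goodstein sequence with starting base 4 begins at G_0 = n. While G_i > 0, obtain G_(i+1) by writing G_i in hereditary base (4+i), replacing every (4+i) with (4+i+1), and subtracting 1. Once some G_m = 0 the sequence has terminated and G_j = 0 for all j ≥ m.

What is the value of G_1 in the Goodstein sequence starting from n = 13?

(0) 13|_4 = 3·4 + 1 ↦ 3·5 + 1|_5 = 16 ⇒ 15
(1) 15|_5 = 3·5 ↦ 3·6|_6 = 18 ⇒ 17

15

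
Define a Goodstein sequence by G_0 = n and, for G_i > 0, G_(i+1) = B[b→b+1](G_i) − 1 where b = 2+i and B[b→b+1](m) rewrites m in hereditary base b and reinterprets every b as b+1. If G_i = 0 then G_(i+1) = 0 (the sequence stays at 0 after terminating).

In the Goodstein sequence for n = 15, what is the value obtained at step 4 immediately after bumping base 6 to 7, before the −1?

6588345

base 2: 15 = 2^(2 + 1) + 2^2 + 2 + 1; at 3: 3^(3 + 1) + 3^3 + 3 + 1 = 112; next = 111
base 3: 111 = 3^(3 + 1) + 3^3 + 3; at 4: 4^(4 + 1) + 4^4 + 4 = 1284; next = 1283
base 4: 1283 = 4^(4 + 1) + 4^4 + 3; at 5: 5^(5 + 1) + 5^5 + 3 = 18753; next = 18752
base 5: 18752 = 5^(5 + 1) + 5^5 + 2; at 6: 6^(6 + 1) + 6^6 + 2 = 326594; next = 326593
base 6: 326593 = 6^(6 + 1) + 6^6 + 1; at 7: 7^(7 + 1) + 7^7 + 1 = 6588345; next = 6588344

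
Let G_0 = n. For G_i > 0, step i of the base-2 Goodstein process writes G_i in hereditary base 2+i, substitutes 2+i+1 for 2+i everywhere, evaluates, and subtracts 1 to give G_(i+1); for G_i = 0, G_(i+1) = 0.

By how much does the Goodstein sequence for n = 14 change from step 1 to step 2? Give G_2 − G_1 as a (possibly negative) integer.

1171

[0] 14 ≡ 2^(2 + 1) + 2^2 + 2 (base 2). Lift 3: 111. −1: 110.
[1] 110 ≡ 3^(3 + 1) + 3^3 + 2 (base 3). Lift 4: 1282. −1: 1281.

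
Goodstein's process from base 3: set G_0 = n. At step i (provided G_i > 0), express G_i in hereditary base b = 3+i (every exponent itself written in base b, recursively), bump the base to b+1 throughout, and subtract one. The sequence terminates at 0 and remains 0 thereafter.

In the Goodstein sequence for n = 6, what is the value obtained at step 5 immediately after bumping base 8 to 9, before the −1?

step 0: 6 = 2·3; sub 4 for 3: 2·4; = 8; G_1 = 8−1 = 7
step 1: 7 = 4 + 3; sub 5 for 4: 5 + 3; = 8; G_2 = 8−1 = 7
step 2: 7 = 5 + 2; sub 6 for 5: 6 + 2; = 8; G_3 = 8−1 = 7
step 3: 7 = 6 + 1; sub 7 for 6: 7 + 1; = 8; G_4 = 8−1 = 7
step 4: 7 = 7; sub 8 for 7: 8; = 8; G_5 = 8−1 = 7
step 5: 7 = 7; sub 9 for 8: 7; = 7; G_6 = 7−1 = 6

7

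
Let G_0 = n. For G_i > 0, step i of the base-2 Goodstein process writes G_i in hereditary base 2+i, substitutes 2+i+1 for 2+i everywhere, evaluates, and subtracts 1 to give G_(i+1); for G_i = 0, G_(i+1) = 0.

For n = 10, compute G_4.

G_0 = 10. HB_2(10) = 2^(2 + 1) + 2. Bump = 84. G_1 = 83.
G_1 = 83. HB_3(83) = 3^(3 + 1) + 2. Bump = 1026. G_2 = 1025.
G_2 = 1025. HB_4(1025) = 4^(4 + 1) + 1. Bump = 15626. G_3 = 15625.
G_3 = 15625. HB_5(15625) = 5^(5 + 1). Bump = 279936. G_4 = 279935.

279935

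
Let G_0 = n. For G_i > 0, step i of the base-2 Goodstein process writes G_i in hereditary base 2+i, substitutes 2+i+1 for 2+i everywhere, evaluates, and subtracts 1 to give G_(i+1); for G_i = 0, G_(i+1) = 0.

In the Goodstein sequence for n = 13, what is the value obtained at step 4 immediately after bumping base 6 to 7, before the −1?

5765999

13 —HB2→ 2^(2 + 1) + 2^2 + 1 —bump→ 3^(3 + 1) + 3^3 + 1 = 109 —(−1)→ 108
108 —HB3→ 3^(3 + 1) + 3^3 —bump→ 4^(4 + 1) + 4^4 = 1280 —(−1)→ 1279
1279 —HB4→ 4^(4 + 1) + 3·4^3 + 3·4^2 + 3·4 + 3 —bump→ 5^(5 + 1) + 3·5^3 + 3·5^2 + 3·5 + 3 = 16093 —(−1)→ 16092
16092 —HB5→ 5^(5 + 1) + 3·5^3 + 3·5^2 + 3·5 + 2 —bump→ 6^(6 + 1) + 3·6^3 + 3·6^2 + 3·6 + 2 = 280712 —(−1)→ 280711
280711 —HB6→ 6^(6 + 1) + 3·6^3 + 3·6^2 + 3·6 + 1 —bump→ 7^(7 + 1) + 3·7^3 + 3·7^2 + 3·7 + 1 = 5765999 —(−1)→ 5765998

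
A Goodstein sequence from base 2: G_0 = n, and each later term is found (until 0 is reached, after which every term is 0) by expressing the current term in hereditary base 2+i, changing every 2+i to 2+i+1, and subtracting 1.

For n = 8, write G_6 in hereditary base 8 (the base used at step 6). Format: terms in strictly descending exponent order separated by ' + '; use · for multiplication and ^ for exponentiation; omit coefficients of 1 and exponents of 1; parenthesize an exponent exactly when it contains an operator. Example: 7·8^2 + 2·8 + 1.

2·8^8 + 2·8^2 + 8 + 3

base 2: 8 = 2^(2 + 1); at 3: 3^(3 + 1) = 81; next = 80
base 3: 80 = 2·3^3 + 2·3^2 + 2·3 + 2; at 4: 2·4^4 + 2·4^2 + 2·4 + 2 = 554; next = 553
base 4: 553 = 2·4^4 + 2·4^2 + 2·4 + 1; at 5: 2·5^5 + 2·5^2 + 2·5 + 1 = 6311; next = 6310
base 5: 6310 = 2·5^5 + 2·5^2 + 2·5; at 6: 2·6^6 + 2·6^2 + 2·6 = 93396; next = 93395
base 6: 93395 = 2·6^6 + 2·6^2 + 6 + 5; at 7: 2·7^7 + 2·7^2 + 7 + 5 = 1647196; next = 1647195
base 7: 1647195 = 2·7^7 + 2·7^2 + 7 + 4; at 8: 2·8^8 + 2·8^2 + 8 + 4 = 33554572; next = 33554571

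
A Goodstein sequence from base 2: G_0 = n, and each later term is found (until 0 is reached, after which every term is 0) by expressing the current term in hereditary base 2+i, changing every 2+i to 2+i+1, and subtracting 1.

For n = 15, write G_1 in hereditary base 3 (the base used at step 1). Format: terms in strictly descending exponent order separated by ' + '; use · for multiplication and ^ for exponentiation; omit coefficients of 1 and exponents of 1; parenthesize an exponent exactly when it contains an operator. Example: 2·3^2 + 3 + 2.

(0) 15|_2 = 2^(2 + 1) + 2^2 + 2 + 1 ↦ 3^(3 + 1) + 3^3 + 3 + 1|_3 = 112 ⇒ 111
(1) 111|_3 = 3^(3 + 1) + 3^3 + 3 ↦ 4^(4 + 1) + 4^4 + 4|_4 = 1284 ⇒ 1283

3^(3 + 1) + 3^3 + 3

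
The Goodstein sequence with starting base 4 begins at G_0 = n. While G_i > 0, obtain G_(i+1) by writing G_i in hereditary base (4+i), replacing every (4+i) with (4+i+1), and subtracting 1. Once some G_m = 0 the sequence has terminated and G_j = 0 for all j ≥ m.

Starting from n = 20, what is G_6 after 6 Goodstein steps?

step 0: 20 = 4^2 + 4; sub 5 for 4: 5^2 + 5; = 30; G_1 = 30−1 = 29
step 1: 29 = 5^2 + 4; sub 6 for 5: 6^2 + 4; = 40; G_2 = 40−1 = 39
step 2: 39 = 6^2 + 3; sub 7 for 6: 7^2 + 3; = 52; G_3 = 52−1 = 51
step 3: 51 = 7^2 + 2; sub 8 for 7: 8^2 + 2; = 66; G_4 = 66−1 = 65
step 4: 65 = 8^2 + 1; sub 9 for 8: 9^2 + 1; = 82; G_5 = 82−1 = 81
step 5: 81 = 9^2; sub 10 for 9: 10^2; = 100; G_6 = 100−1 = 99
step 6: 99 = 9·10 + 9; sub 11 for 10: 9·11 + 9; = 108; G_7 = 108−1 = 107

99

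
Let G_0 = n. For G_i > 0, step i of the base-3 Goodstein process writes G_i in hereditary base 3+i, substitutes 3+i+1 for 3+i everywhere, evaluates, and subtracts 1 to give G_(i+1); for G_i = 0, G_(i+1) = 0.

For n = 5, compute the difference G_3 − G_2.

5 —HB3→ 3 + 2 —bump→ 4 + 2 = 6 —(−1)→ 5
5 —HB4→ 4 + 1 —bump→ 5 + 1 = 6 —(−1)→ 5
5 —HB5→ 5 —bump→ 6 = 6 —(−1)→ 5

0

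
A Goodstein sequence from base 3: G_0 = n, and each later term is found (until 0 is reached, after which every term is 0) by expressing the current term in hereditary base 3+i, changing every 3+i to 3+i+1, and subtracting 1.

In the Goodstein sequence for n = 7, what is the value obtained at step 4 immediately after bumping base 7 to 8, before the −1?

(0) 7|_3 = 2·3 + 1 ↦ 2·4 + 1|_4 = 9 ⇒ 8
(1) 8|_4 = 2·4 ↦ 2·5|_5 = 10 ⇒ 9
(2) 9|_5 = 5 + 4 ↦ 6 + 4|_6 = 10 ⇒ 9
(3) 9|_6 = 6 + 3 ↦ 7 + 3|_7 = 10 ⇒ 9
(4) 9|_7 = 7 + 2 ↦ 8 + 2|_8 = 10 ⇒ 9

10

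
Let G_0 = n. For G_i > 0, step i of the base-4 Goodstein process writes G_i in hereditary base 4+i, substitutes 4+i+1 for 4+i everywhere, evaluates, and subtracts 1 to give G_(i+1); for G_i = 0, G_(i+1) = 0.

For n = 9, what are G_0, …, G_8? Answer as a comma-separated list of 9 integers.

9, 10, 11, 11, 11, 11, 11, 11, 11

i=0: 9 = 2·4 + 1 (b=4); 4→5: 2·5 + 1 = 11; 11−1 = 10
i=1: 10 = 2·5 (b=5); 5→6: 2·6 = 12; 12−1 = 11
i=2: 11 = 6 + 5 (b=6); 6→7: 7 + 5 = 12; 12−1 = 11
i=3: 11 = 7 + 4 (b=7); 7→8: 8 + 4 = 12; 12−1 = 11
i=4: 11 = 8 + 3 (b=8); 8→9: 9 + 3 = 12; 12−1 = 11
i=5: 11 = 9 + 2 (b=9); 9→10: 10 + 2 = 12; 12−1 = 11
i=6: 11 = 10 + 1 (b=10); 10→11: 11 + 1 = 12; 12−1 = 11
i=7: 11 = 11 (b=11); 11→12: 12 = 12; 12−1 = 11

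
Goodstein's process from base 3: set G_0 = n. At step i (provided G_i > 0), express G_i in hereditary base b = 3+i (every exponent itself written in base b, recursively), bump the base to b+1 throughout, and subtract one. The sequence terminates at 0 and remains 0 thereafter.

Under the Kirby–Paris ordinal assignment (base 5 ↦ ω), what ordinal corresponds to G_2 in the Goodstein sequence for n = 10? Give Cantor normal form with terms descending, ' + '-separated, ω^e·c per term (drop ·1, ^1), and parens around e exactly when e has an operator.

ω·4 + 4

step 0: 10 = 3^2 + 1; sub 4 for 3: 4^2 + 1; = 17; G_1 = 17−1 = 16
step 1: 16 = 4^2; sub 5 for 4: 5^2; = 25; G_2 = 25−1 = 24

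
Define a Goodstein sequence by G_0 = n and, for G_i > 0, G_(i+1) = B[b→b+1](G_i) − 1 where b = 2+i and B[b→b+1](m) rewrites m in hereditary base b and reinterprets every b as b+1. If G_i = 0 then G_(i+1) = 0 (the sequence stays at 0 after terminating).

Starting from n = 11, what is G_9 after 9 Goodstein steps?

(0) 11|_2 = 2^(2 + 1) + 2 + 1 ↦ 3^(3 + 1) + 3 + 1|_3 = 85 ⇒ 84
(1) 84|_3 = 3^(3 + 1) + 3 ↦ 4^(4 + 1) + 4|_4 = 1028 ⇒ 1027
(2) 1027|_4 = 4^(4 + 1) + 3 ↦ 5^(5 + 1) + 3|_5 = 15628 ⇒ 15627
(3) 15627|_5 = 5^(5 + 1) + 2 ↦ 6^(6 + 1) + 2|_6 = 279938 ⇒ 279937
(4) 279937|_6 = 6^(6 + 1) + 1 ↦ 7^(7 + 1) + 1|_7 = 5764802 ⇒ 5764801
(5) 5764801|_7 = 7^(7 + 1) ↦ 8^(8 + 1)|_8 = 134217728 ⇒ 134217727
(6) 134217727|_8 = 7·8^8 + 7·8^7 + 7·8^6 + 7·8^5 + 7·8^4 + 7·8^3 + 7·8^2 + 7·8 + 7 ↦ 7·9^9 + 7·9^7 + 7·9^6 + 7·9^5 + 7·9^4 + 7·9^3 + 7·9^2 + 7·9 + 7|_9 = 2749609303 ⇒ 2749609302
(7) 2749609302|_9 = 7·9^9 + 7·9^7 + 7·9^6 + 7·9^5 + 7·9^4 + 7·9^3 + 7·9^2 + 7·9 + 6 ↦ 7·10^10 + 7·10^7 + 7·10^6 + 7·10^5 + 7·10^4 + 7·10^3 + 7·10^2 + 7·10 + 6|_10 = 70077777776 ⇒ 70077777775
(8) 70077777775|_10 = 7·10^10 + 7·10^7 + 7·10^6 + 7·10^5 + 7·10^4 + 7·10^3 + 7·10^2 + 7·10 + 5 ↦ 7·11^11 + 7·11^7 + 7·11^6 + 7·11^5 + 7·11^4 + 7·11^3 + 7·11^2 + 7·11 + 5|_11 = 1997331745491 ⇒ 1997331745490

1997331745490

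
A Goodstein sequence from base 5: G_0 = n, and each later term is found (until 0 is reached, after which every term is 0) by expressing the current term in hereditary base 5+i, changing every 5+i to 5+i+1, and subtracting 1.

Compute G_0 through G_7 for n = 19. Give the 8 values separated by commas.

19, 21, 23, 25, 27, 29, 30, 31

19 —HB5→ 3·5 + 4 —bump→ 3·6 + 4 = 22 —(−1)→ 21
21 —HB6→ 3·6 + 3 —bump→ 3·7 + 3 = 24 —(−1)→ 23
23 —HB7→ 3·7 + 2 —bump→ 3·8 + 2 = 26 —(−1)→ 25
25 —HB8→ 3·8 + 1 —bump→ 3·9 + 1 = 28 —(−1)→ 27
27 —HB9→ 3·9 —bump→ 3·10 = 30 —(−1)→ 29
29 —HB10→ 2·10 + 9 —bump→ 2·11 + 9 = 31 —(−1)→ 30
30 —HB11→ 2·11 + 8 —bump→ 2·12 + 8 = 32 —(−1)→ 31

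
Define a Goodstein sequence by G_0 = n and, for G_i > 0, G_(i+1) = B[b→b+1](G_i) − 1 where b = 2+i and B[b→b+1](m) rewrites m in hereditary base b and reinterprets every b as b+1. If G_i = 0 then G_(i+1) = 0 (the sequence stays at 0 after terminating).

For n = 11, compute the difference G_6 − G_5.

11 —HB2→ 2^(2 + 1) + 2 + 1 —bump→ 3^(3 + 1) + 3 + 1 = 85 —(−1)→ 84
84 —HB3→ 3^(3 + 1) + 3 —bump→ 4^(4 + 1) + 4 = 1028 —(−1)→ 1027
1027 —HB4→ 4^(4 + 1) + 3 —bump→ 5^(5 + 1) + 3 = 15628 —(−1)→ 15627
15627 —HB5→ 5^(5 + 1) + 2 —bump→ 6^(6 + 1) + 2 = 279938 —(−1)→ 279937
279937 —HB6→ 6^(6 + 1) + 1 —bump→ 7^(7 + 1) + 1 = 5764802 —(−1)→ 5764801
5764801 —HB7→ 7^(7 + 1) —bump→ 8^(8 + 1) = 134217728 —(−1)→ 134217727

128452926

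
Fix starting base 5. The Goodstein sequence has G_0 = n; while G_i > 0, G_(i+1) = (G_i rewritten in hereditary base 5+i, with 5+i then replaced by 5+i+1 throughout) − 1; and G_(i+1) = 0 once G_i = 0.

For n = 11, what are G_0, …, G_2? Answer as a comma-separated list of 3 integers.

11, 12, 13

G_0 = 11. HB_5(11) = 2·5 + 1. Bump = 13. G_1 = 12.
G_1 = 12. HB_6(12) = 2·6. Bump = 14. G_2 = 13.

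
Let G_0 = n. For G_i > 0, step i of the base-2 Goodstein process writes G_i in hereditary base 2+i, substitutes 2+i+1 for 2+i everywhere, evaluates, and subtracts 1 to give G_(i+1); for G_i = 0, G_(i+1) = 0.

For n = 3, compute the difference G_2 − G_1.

0

[0] 3 ≡ 2 + 1 (base 2). Lift 3: 4. −1: 3.
[1] 3 ≡ 3 (base 3). Lift 4: 4. −1: 3.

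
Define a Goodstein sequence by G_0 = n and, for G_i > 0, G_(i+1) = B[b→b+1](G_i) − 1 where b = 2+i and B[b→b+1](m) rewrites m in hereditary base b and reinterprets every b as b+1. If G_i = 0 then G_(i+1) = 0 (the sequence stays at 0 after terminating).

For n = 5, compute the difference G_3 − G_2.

base 2: 5 = 2^2 + 1; at 3: 3^3 + 1 = 28; next = 27
base 3: 27 = 3^3; at 4: 4^4 = 256; next = 255
base 4: 255 = 3·4^3 + 3·4^2 + 3·4 + 3; at 5: 3·5^3 + 3·5^2 + 3·5 + 3 = 468; next = 467

212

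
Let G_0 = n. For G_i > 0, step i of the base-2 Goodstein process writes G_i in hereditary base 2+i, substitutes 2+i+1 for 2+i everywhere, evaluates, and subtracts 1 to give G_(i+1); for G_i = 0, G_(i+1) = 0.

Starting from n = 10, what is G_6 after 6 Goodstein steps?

G_0 = 10. HB_2(10) = 2^(2 + 1) + 2. Bump = 84. G_1 = 83.
G_1 = 83. HB_3(83) = 3^(3 + 1) + 2. Bump = 1026. G_2 = 1025.
G_2 = 1025. HB_4(1025) = 4^(4 + 1) + 1. Bump = 15626. G_3 = 15625.
G_3 = 15625. HB_5(15625) = 5^(5 + 1). Bump = 279936. G_4 = 279935.
G_4 = 279935. HB_6(279935) = 5·6^6 + 5·6^5 + 5·6^4 + 5·6^3 + 5·6^2 + 5·6 + 5. Bump = 4215755. G_5 = 4215754.
G_5 = 4215754. HB_7(4215754) = 5·7^7 + 5·7^5 + 5·7^4 + 5·7^3 + 5·7^2 + 5·7 + 4. Bump = 84073324. G_6 = 84073323.

84073323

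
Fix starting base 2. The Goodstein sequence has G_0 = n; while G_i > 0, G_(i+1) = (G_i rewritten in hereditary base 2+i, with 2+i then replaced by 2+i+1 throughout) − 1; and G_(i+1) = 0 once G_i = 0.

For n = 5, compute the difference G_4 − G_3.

308

i=0: 5 = 2^2 + 1 (b=2); 2→3: 3^3 + 1 = 28; 28−1 = 27
i=1: 27 = 3^3 (b=3); 3→4: 4^4 = 256; 256−1 = 255
i=2: 255 = 3·4^3 + 3·4^2 + 3·4 + 3 (b=4); 4→5: 3·5^3 + 3·5^2 + 3·5 + 3 = 468; 468−1 = 467
i=3: 467 = 3·5^3 + 3·5^2 + 3·5 + 2 (b=5); 5→6: 3·6^3 + 3·6^2 + 3·6 + 2 = 776; 776−1 = 775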